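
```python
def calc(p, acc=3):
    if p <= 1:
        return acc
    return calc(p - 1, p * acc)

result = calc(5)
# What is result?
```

Accumulator trace (n, acc): (5, 3) -> (4, 15) -> (3, 60) -> (2, 180) -> (1, 360) -> return 360

Answer: 360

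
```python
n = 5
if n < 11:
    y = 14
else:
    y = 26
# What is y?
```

Trace:
`n = 5` → n = 5
`if n < 11: ...` → n < 11 is True → y = 14
So y = 14

Answer: 14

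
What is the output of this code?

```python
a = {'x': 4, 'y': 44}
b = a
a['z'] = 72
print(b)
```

Key concept: dict aliasing.
Step by step:
`a = {'x': 4, 'y': 44}` → a = {'x': 4, 'y': 44}
`b = a` → b = {'x': 4, 'y': 44} (same object as a)
`a['z'] = 72` → a = {'x': 4, 'y': 44, 'z': 72} (same object as b); b = {'x': 4, 'y': 44, 'z': 72} (same object as a)
`print(b)` → prints {'x': 4, 'y': 44, 'z': 72}

Answer: {'x': 4, 'y': 44, 'z': 72}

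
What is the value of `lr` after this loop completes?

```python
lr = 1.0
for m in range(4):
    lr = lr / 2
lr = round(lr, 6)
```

Halving LR 4 times: 1 / 2^4
`lr` takes the values: 1.0 → 0.5 → 0.25 → 0.125 → 0.0625

Answer: 0.0625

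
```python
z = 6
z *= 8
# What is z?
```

Trace:
`z = 6` → z = 6
`z *= 8` → z = 48
So z = 48

Answer: 48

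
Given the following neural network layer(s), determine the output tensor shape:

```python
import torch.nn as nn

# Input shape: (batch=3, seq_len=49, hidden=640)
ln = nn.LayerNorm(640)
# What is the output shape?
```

Input: (3, 49, 640) -> Output: (3, 49, 640)

Answer: (3, 49, 640)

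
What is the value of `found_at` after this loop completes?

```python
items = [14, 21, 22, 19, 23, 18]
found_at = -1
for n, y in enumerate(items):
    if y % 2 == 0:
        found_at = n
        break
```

First even number index in [14, 21, 22, 19, 23, 18]
`found_at` takes the values: -1 → 0

Answer: 0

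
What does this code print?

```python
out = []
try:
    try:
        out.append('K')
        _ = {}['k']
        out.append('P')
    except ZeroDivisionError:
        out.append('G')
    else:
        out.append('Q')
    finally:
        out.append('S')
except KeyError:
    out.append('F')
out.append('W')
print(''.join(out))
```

Execution trace: 'K' (inner try body) → 'S' (inner finally) → 'F' (outer except KeyError) → 'W' (after the try/except). Output: KSFW

Answer: KSFW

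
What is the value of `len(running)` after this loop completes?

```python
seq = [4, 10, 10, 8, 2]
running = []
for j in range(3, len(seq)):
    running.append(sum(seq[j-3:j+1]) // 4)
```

Number of 4-element averages
`running` takes the values: [] → [8] → [8, 7]
So `len(running)` = 2

Answer: 2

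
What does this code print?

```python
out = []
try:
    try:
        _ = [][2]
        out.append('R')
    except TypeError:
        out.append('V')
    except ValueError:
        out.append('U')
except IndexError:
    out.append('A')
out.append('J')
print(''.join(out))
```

Execution trace: 'A' (outer except IndexError) → 'J' (after the try/except). Output: AJ

Answer: AJ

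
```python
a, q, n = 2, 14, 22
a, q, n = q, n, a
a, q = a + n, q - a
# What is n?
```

Trace:
`a, q, n = 2, 14, 22` → a = 2; q = 14; n = 22
`a, q, n = q, n, a` → a = 14; q = 22; n = 2
`a, q = a + n, q - a` → a = 16; q = 8
So n = 2

Answer: 2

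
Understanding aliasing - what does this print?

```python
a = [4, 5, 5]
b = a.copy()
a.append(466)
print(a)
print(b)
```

Key concept: list.copy() creates independent copy.
Step by step:
`a = [4, 5, 5]` → a = [4, 5, 5]
`b = a.copy()` → b = [4, 5, 5]
`a.append(466)` → a = [4, 5, 5, 466]
`print(a)` → prints [4, 5, 5, 466]
`print(b)` → prints [4, 5, 5]

Answer:
[4, 5, 5, 466]
[4, 5, 5]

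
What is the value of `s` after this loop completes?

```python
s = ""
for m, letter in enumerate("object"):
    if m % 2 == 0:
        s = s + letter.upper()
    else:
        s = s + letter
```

Uppercase even positions in 'object'
`s` takes the values: "" → "O" → "Ob" → "ObJ" → "ObJe" → "ObJeC" → "ObJeCt"

Answer: "ObJeCt"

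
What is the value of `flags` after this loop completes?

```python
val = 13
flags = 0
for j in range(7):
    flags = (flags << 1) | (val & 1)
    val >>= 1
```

Reverse lowest 7 bits of 13
`flags` takes the values: 0 → 1 → 2 → 5 → 11 → 22 → 44 → 88

Answer: 88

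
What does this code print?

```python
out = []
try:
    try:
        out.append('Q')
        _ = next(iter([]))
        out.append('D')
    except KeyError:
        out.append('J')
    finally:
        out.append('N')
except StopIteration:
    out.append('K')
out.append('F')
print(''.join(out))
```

Execution trace: 'Q' (inner try body) → 'N' (inner finally) → 'K' (outer except StopIteration) → 'F' (after the try/except). Output: QNKF

Answer: QNKF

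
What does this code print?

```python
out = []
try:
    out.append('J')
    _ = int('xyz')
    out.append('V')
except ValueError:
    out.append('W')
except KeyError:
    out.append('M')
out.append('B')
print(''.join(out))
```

Execution trace: 'J' (try body) → 'W' (except ValueError) → 'B' (after the try/except). Output: JWB

Answer: JWB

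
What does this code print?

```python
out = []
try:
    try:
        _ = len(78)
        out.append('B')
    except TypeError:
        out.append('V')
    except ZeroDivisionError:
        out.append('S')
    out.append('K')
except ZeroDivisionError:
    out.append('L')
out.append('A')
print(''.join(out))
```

Execution trace: 'V' (inner except TypeError) → 'K' (try body, no exception) → 'A' (after the try/except). Output: VKA

Answer: VKA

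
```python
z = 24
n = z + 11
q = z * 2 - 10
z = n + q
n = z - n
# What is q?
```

Trace:
`z = 24` → z = 24
`n = z + 11` → n = 35
`q = z * 2 - 10` → q = 38
`z = n + q` → z = 73
`n = z - n` → n = 38
So q = 38

Answer: 38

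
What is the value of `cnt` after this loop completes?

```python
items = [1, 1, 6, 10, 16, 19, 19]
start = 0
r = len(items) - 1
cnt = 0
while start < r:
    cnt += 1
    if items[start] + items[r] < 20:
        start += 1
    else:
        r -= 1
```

Steps to find pair summing to 20
`cnt` takes the values: 0 → 1 → 2 → 3 → 4 → 5 → 6

Answer: 6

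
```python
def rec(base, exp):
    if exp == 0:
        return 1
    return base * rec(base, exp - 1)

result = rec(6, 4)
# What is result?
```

rec(6, 4) = 6 * 6 * 6 * 6 = 1296

Answer: 1296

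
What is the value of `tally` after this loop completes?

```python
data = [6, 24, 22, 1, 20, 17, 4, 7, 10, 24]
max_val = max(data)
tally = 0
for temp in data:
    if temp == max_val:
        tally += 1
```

Count of max value 24 in [6, 24, 22, 1, 20, 17, 4, 7, 10, 24]
`tally` takes the values: 0 → 1 → 2

Answer: 2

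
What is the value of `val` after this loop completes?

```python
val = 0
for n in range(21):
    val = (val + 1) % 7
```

Increment mod 7, 21 times = 0
`val` takes the values: 0 → 1 → 2 → 3 → 4 → 5 → 6 → 0 → 1 → 2 → 3 → 4 → 5 → 6 → 0 → 1 → 2 → 3 → 4 → 5 → 6 → 0

Answer: 0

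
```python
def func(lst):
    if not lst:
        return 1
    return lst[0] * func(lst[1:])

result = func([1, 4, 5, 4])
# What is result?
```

Product over [1, 4, 5, 4] = 1 * 4 * 5 * 4 = 80

Answer: 80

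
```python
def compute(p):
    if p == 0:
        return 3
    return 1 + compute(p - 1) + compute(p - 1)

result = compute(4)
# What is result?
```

compute(p) = 1 + 2·compute(p-1), compute(0)=3. Closed form: (3+1)·2^4 - 1 = 63.

Answer: 63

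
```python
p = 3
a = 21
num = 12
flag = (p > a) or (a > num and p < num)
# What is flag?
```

Trace:
`p = 3` → p = 3
`a = 21` → a = 21
`num = 12` → num = 12
`flag = (p > a) or (a > num and p < num)` → flag = True
So flag = True

Answer: True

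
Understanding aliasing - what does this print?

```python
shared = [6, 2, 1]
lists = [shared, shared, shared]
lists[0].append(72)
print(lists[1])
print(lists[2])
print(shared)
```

Key concept: list of same reference.
Step by step:
`shared = [6, 2, 1]` → shared = [6, 2, 1]
`lists = [shared, shared, shared]` → lists = [[6, 2, 1], [6, 2, 1], [6, 2, 1]]
`lists[0].append(72)` → shared = [6, 2, 1, 72]; lists = [[6, 2, 1, 72], [6, 2, 1, 72], [6, 2, 1, 72]]
`print(lists[1])` → prints [6, 2, 1, 72]
`print(lists[2])` → prints [6, 2, 1, 72]
`print(shared)` → prints [6, 2, 1, 72]

Answer:
[6, 2, 1, 72]
[6, 2, 1, 72]
[6, 2, 1, 72]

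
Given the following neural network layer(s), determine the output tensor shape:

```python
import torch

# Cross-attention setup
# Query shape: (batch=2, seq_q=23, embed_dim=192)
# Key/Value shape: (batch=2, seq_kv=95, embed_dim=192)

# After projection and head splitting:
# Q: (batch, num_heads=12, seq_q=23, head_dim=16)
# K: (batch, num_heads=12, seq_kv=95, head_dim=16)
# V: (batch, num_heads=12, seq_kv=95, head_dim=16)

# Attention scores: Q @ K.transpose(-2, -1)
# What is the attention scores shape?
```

Input: (2, 23, 192) -> Output: (2, 12, 23, 95)

Answer: (2, 12, 23, 95)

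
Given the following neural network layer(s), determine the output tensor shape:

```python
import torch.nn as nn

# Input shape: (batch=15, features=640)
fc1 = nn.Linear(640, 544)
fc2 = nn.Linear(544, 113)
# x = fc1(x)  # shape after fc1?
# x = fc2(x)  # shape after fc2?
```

Input: (15, 640) -> after fc1: (15, 544) -> Output: (15, 113)

Answer: (15, 113)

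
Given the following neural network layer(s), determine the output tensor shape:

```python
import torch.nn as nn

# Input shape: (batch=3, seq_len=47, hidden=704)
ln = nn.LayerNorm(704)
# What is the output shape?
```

Input: (3, 47, 704) -> Output: (3, 47, 704)

Answer: (3, 47, 704)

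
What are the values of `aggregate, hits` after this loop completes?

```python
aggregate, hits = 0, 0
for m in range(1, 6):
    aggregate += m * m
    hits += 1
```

Sum of squares and count
`aggregate, hits` takes the values: (0, 0) → (1, 0) → (1, 1) → (5, 1) → (5, 2) → (14, 2) → (14, 3) → (30, 3) → (30, 4) → (55, 4) → (55, 5)

Answer: 55, 5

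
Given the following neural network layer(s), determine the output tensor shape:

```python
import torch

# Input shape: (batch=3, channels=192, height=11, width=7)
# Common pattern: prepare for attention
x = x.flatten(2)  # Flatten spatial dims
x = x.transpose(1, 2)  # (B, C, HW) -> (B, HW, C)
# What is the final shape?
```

Input: (3, 192, 11, 7) -> after flatten(2): (3, 192, 77) -> Output: (3, 77, 192)

Answer: (3, 77, 192)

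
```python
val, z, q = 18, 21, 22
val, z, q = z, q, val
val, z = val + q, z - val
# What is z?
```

Trace:
`val, z, q = 18, 21, 22` → val = 18; z = 21; q = 22
`val, z, q = z, q, val` → val = 21; z = 22; q = 18
`val, z = val + q, z - val` → val = 39; z = 1
So z = 1

Answer: 1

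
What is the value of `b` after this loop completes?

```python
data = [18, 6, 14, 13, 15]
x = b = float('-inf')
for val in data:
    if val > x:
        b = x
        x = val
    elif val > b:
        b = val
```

Second largest (with repeats) in [18, 6, 14, 13, 15]
`b` takes the values: -inf → 6 → 14 → 15

Answer: 15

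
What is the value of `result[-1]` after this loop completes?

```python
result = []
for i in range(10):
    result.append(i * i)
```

Last element of squares 0 to 9
`result` takes the values: [] → [0] → [0, 1] → [0, 1, 4] → [0, 1, 4, 9] → [0, 1, 4, 9, 16] → [0, 1, 4, 9, 16, 25] → [0, 1, 4, 9, 16, 25, 36] → [0, 1, 4, 9, 16, 25, 36, 49] → [0, 1, 4, 9, 16, 25, 36, 49, 64] → [0, 1, 4, 9, 16, 25, 36, 49, 64, 81]
So `result[-1]` = 81

Answer: 81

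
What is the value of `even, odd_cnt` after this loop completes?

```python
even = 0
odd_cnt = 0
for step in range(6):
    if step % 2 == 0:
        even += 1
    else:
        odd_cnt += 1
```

Count evens and odds in range(6)
`even, odd_cnt` takes the values: (0, 0) → (1, 0) → (1, 1) → (2, 1) → (2, 2) → (3, 2) → (3, 3)

Answer: 3, 3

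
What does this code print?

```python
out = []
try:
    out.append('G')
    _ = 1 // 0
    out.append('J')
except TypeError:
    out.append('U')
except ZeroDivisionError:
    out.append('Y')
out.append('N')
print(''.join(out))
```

Execution trace: 'G' (try body) → 'Y' (except ZeroDivisionError) → 'N' (after the try/except). Output: GYN

Answer: GYN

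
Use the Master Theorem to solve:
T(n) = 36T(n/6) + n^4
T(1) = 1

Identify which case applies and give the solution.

a=36, b=6, f(n)=n^4. log_6(36) = 2. Since c=4 > 2 and the regularity condition holds (36(n/6)^4 = (36/6^4)n^4 with 36/6^4 < 1), Case 3 applies: T(n) = Θ(f(n)) = O(n^4).

Answer: O(n^4) - Case 3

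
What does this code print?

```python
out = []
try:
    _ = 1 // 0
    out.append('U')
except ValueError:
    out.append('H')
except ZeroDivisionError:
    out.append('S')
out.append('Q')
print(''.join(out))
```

Execution trace: 'S' (except ZeroDivisionError) → 'Q' (after the try/except). Output: SQ

Answer: SQ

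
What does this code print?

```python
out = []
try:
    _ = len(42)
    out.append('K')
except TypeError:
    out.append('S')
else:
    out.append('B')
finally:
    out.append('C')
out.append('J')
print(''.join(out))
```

Execution trace: 'S' (except TypeError) → 'C' (finally) → 'J' (after the try/except). Output: SCJ

Answer: SCJ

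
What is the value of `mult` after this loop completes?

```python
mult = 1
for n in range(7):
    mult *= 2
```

2^7 = 128
`mult` takes the values: 1 → 2 → 4 → 8 → 16 → 32 → 64 → 128

Answer: 128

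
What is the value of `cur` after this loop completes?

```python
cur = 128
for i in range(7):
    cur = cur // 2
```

Halve 7 times: 128 // 2^7 = 1
`cur` takes the values: 128 → 64 → 32 → 16 → 8 → 4 → 2 → 1

Answer: 1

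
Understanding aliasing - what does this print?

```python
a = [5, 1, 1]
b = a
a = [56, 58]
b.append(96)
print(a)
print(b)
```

Key concept: rebinding vs mutation: a is rebound to a new list, b still points at the original.
Step by step:
`a = [5, 1, 1]` → a = [5, 1, 1]
`b = a` → b = [5, 1, 1] (same object as a)
`a = [56, 58]` → a = [56, 58]
`b.append(96)` → b = [5, 1, 1, 96]
`print(a)` → prints [56, 58]
`print(b)` → prints [5, 1, 1, 96]

Answer:
[56, 58]
[5, 1, 1, 96]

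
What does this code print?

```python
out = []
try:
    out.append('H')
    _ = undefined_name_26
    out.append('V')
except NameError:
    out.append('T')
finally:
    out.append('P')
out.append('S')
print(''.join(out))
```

Execution trace: 'H' (try body) → 'T' (except NameError) → 'P' (finally) → 'S' (after the try/except). Output: HTPS

Answer: HTPS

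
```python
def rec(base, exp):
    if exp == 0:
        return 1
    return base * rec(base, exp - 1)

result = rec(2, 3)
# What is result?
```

rec(2, 3) = 2 * 2 * 2 = 8

Answer: 8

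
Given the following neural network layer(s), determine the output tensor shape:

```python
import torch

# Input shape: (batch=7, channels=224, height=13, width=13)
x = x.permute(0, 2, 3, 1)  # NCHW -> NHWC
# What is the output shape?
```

Input: (7, 224, 13, 13) -> Output: (7, 13, 13, 224)

Answer: (7, 13, 13, 224)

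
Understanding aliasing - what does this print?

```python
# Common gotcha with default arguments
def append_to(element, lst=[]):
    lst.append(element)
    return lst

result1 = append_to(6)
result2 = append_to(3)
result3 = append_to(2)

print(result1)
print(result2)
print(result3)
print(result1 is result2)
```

Key concept: mutable default argument gotcha.
Step by step:
`result1 = append_to(6)` → result1 = [6]
`result2 = append_to(3)` → result1 = [6, 3] (same object as result2); result2 = [6, 3] (same object as result1)
`result3 = append_to(2)` → result1 = [6, 3, 2] (same object as result2, result3); result2 = [6, 3, 2] (same object as result1, result3); result3 = [6, 3, 2] (same object as result1, result2)
`print(result1)` → prints [6, 3, 2]
`print(result2)` → prints [6, 3, 2]
`print(result3)` → prints [6, 3, 2]
`print(result1 is result2)` → prints True

Answer:
[6, 3, 2]
[6, 3, 2]
[6, 3, 2]
True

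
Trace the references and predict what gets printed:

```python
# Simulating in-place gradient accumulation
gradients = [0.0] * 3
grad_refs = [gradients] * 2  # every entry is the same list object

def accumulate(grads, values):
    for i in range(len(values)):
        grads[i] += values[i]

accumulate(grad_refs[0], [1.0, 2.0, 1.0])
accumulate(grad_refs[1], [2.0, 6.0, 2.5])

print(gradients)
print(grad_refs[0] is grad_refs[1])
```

Key concept: gradient accumulation aliasing.
Step by step:
`gradients = [0.0] * 3` → gradients = [0.0, 0.0, 0.0]
`grad_refs = [gradients] * 2` → grad_refs = [[0.0, 0.0, 0.0], [0.0, 0.0, 0.0]]
`accumulate(grad_refs[0], [1.0, 2.0, 1.0])` → gradients = [1.0, 2.0, 1.0]; grad_refs = [[1.0, 2.0, 1.0], [1.0, 2.0, 1.0]]
`accumulate(grad_refs[1], [2.0, 6.0, 2.5])` → gradients = [3.0, 8.0, 3.5]; grad_refs = [[3.0, 8.0, 3.5], [3.0, 8.0, 3.5]]
`print(gradients)` → prints [3.0, 8.0, 3.5]
`print(grad_refs[0] is grad_refs[1])` → prints True

Answer:
[3.0, 8.0, 3.5]
True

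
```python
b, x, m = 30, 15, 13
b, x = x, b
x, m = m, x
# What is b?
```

Trace:
`b, x, m = 30, 15, 13` → b = 30; x = 15; m = 13
`b, x = x, b` → b = 15; x = 30
`x, m = m, x` → x = 13; m = 30
So b = 15

Answer: 15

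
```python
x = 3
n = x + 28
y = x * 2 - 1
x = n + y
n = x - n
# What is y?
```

Trace:
`x = 3` → x = 3
`n = x + 28` → n = 31
`y = x * 2 - 1` → y = 5
`x = n + y` → x = 36
`n = x - n` → n = 5
So y = 5

Answer: 5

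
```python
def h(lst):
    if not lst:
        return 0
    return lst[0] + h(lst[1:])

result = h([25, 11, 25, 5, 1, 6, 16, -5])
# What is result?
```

25 + 11 + 25 + 5 + 1 + 6 + 16 + (-5) + 0 = 84

Answer: 84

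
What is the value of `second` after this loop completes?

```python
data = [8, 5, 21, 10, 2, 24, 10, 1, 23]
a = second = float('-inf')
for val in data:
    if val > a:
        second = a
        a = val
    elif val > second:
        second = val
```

Second largest (with repeats) in [8, 5, 21, 10, 2, 24, 10, 1, 23]
`second` takes the values: -inf → 5 → 8 → 10 → 21 → 23

Answer: 23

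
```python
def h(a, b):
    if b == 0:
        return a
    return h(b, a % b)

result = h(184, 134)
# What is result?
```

h(184, 134) -> h(134, 50) -> h(50, 34) -> h(34, 16) -> h(16, 2) -> h(2, 0) -> 2

Answer: 2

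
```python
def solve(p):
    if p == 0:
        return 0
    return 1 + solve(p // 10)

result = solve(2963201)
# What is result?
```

Count of digits of 2963201: 7

Answer: 7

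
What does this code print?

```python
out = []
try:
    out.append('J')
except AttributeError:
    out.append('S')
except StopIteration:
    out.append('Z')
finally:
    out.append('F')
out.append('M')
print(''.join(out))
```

Execution trace: 'J' (try body, no exception) → 'F' (finally) → 'M' (after the try/except). Output: JFM

Answer: JFM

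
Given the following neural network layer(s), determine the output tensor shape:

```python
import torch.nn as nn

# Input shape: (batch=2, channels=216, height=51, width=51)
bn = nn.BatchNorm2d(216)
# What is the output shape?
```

Input: (2, 216, 51, 51) -> Output: (2, 216, 51, 51)

Answer: (2, 216, 51, 51)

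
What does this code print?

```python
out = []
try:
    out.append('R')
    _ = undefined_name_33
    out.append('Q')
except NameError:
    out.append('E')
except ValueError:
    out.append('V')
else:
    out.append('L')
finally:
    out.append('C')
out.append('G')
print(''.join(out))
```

Execution trace: 'R' (try body) → 'E' (except NameError) → 'C' (finally) → 'G' (after the try/except). Output: RECG

Answer: RECG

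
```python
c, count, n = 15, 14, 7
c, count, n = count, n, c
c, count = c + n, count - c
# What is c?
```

Trace:
`c, count, n = 15, 14, 7` → c = 15; count = 14; n = 7
`c, count, n = count, n, c` → c = 14; count = 7; n = 15
`c, count = c + n, count - c` → c = 29; count = -7
So c = 29

Answer: 29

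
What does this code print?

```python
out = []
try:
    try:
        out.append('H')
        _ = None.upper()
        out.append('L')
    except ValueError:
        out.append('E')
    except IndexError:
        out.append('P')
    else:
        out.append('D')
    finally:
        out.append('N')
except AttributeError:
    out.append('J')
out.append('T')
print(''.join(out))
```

Execution trace: 'H' (try body) → 'N' (finally) → 'J' (outer except AttributeError) → 'T' (after the try/except). Output: HNJT

Answer: HNJT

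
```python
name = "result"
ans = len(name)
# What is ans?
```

Trace:
`name = "result"` → name = 'result'
`ans = len(name)` → ans = 6
So ans = 6

Answer: 6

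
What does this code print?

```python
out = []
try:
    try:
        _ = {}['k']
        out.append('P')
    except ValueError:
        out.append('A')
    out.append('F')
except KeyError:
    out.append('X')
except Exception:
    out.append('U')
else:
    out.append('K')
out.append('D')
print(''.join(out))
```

Execution trace: 'X' (except KeyError) → 'D' (after the try/except). Output: XD

Answer: XD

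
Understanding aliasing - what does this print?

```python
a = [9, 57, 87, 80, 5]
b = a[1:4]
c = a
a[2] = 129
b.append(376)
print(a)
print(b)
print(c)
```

Key concept: slice vs alias.
Step by step:
`a = [9, 57, 87, 80, 5]` → a = [9, 57, 87, 80, 5]
`b = a[1:4]` → b = [57, 87, 80]
`c = a` → c = [9, 57, 87, 80, 5] (same object as a)
`a[2] = 129` → a = [9, 57, 129, 80, 5] (same object as c); c = [9, 57, 129, 80, 5] (same object as a)
`b.append(376)` → b = [57, 87, 80, 376]
`print(a)` → prints [9, 57, 129, 80, 5]
`print(b)` → prints [57, 87, 80, 376]
`print(c)` → prints [9, 57, 129, 80, 5]

Answer:
[9, 57, 129, 80, 5]
[57, 87, 80, 376]
[9, 57, 129, 80, 5]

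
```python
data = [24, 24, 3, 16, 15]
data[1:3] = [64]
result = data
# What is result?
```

Trace:
`data = [24, 24, 3, 16, 15]` → data = [24, 24, 3, 16, 15]
`data[1:3] = [64]` → data = [24, 64, 16, 15]
`result = data` → result = [24, 64, 16, 15]
So result = [24, 64, 16, 15]

Answer: [24, 64, 16, 15]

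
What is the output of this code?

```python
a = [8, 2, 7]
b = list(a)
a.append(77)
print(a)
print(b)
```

Key concept: list() constructor creates copy.
Step by step:
`a = [8, 2, 7]` → a = [8, 2, 7]
`b = list(a)` → b = [8, 2, 7]
`a.append(77)` → a = [8, 2, 7, 77]
`print(a)` → prints [8, 2, 7, 77]
`print(b)` → prints [8, 2, 7]

Answer:
[8, 2, 7, 77]
[8, 2, 7]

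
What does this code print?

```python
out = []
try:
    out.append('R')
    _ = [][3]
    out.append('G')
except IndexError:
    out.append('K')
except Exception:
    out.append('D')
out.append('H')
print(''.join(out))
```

Execution trace: 'R' (try body) → 'K' (except IndexError) → 'H' (after the try/except). Output: RKH

Answer: RKH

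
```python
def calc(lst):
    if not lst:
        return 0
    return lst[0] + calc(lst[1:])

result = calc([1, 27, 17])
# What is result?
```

1 + 27 + 17 + 0 = 45

Answer: 45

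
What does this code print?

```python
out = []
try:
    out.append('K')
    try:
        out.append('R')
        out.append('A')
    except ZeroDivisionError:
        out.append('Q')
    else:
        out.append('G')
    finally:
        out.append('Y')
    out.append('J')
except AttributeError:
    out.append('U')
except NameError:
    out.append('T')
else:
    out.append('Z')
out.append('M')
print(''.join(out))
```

Execution trace: 'K' (try body) → 'R' (inner try body) → 'A' (inner try body, no exception) → 'G' (inner else) → 'Y' (inner finally) → 'J' (try body, no exception) → 'Z' (else) → 'M' (after the try/except). Output: KRAGYJZM

Answer: KRAGYJZM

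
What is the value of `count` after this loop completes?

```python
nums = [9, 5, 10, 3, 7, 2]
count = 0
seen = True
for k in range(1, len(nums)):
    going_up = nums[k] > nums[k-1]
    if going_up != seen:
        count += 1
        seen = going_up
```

Count direction changes in [9, 5, 10, 3, 7, 2]
`count` takes the values: 0 → 1 → 2 → 3 → 4 → 5

Answer: 5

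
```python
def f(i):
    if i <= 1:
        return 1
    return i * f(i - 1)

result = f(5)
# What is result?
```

f(5) = 5 * 4 * 3 * 2 * 1 = 120

Answer: 120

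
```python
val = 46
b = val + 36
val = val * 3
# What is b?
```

Trace:
`val = 46` → val = 46
`b = val + 36` → b = 82
`val = val * 3` → val = 138
So b = 82

Answer: 82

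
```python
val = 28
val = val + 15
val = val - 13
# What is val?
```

Trace:
`val = 28` → val = 28
`val = val + 15` → val = 43
`val = val - 13` → val = 30
So val = 30

Answer: 30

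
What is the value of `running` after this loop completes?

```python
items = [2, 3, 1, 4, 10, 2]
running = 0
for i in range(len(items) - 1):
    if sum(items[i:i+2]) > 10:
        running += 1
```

Count windows with sum > 10
`running` takes the values: 0 → 1 → 2

Answer: 2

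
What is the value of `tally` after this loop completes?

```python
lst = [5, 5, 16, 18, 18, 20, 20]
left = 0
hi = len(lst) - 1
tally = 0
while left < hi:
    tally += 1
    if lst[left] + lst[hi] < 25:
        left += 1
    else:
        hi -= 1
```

Steps to find pair summing to 25
`tally` takes the values: 0 → 1 → 2 → 3 → 4 → 5 → 6

Answer: 6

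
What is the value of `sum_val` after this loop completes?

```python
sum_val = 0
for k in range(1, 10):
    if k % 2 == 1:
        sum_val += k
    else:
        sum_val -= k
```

Add odd, subtract even
`sum_val` takes the values: 0 → 1 → -1 → 2 → -2 → 3 → -3 → 4 → -4 → 5

Answer: 5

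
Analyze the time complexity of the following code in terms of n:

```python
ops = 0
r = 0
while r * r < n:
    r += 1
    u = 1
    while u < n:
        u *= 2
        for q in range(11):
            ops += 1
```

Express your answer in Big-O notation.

Each loop level contributes: √n × log n × 1. Multiplying the contributions gives O(√n log n).

Answer: O(√n log n)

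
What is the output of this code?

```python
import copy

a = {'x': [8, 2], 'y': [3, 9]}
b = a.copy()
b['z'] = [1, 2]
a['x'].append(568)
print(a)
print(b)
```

Key concept: shallow copy of dict with mutable values.
Step by step:
`a = {'x': [8, 2], 'y': [3, 9]}` → a = {'x': [8, 2], 'y': [3, 9]}
`b = a.copy()` → b = {'x': [8, 2], 'y': [3, 9]}
`b['z'] = [1, 2]` → b = {'x': [8, 2], 'y': [3, 9], 'z': [1, 2]}
`a['x'].append(568)` → a = {'x': [8, 2, 568], 'y': [3, 9]}; b = {'x': [8, 2, 568], 'y': [3, 9], 'z': [1, 2]}
`print(a)` → prints {'x': [8, 2, 568], 'y': [3, 9]}
`print(b)` → prints {'x': [8, 2, 568], 'y': [3, 9], 'z': [1, 2]}

Answer:
{'x': [8, 2, 568], 'y': [3, 9]}
{'x': [8, 2, 568], 'y': [3, 9], 'z': [1, 2]}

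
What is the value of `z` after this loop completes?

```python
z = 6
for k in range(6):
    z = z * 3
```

Multiply by 3, 6 times: 6 * 3^6 = 4374
`z` takes the values: 6 → 18 → 54 → 162 → 486 → 1458 → 4374

Answer: 4374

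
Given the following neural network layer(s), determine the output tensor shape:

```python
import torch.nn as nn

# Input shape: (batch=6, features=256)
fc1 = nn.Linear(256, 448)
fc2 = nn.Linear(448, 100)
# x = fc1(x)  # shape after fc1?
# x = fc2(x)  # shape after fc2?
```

Input: (6, 256) -> after fc1: (6, 448) -> Output: (6, 100)

Answer: (6, 100)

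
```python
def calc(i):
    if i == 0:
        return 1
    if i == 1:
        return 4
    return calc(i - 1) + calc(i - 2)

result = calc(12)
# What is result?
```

Build up from base cases: calc(0)=1, calc(1)=4, calc(2)=5, calc(3)=9, calc(4)=14, calc(5)=23, calc(6)=37, ..., calc(12)=665

Answer: 665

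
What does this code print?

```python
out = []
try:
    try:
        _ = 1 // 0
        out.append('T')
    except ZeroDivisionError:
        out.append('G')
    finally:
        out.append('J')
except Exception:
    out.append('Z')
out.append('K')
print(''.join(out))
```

Execution trace: 'G' (inner except ZeroDivisionError) → 'J' (inner finally) → 'K' (after the try/except). Output: GJK

Answer: GJK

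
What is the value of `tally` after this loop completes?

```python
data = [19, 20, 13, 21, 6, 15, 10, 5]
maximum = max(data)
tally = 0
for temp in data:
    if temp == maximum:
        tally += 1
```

Count of max value 21 in [19, 20, 13, 21, 6, 15, 10, 5]
`tally` takes the values: 0 → 1

Answer: 1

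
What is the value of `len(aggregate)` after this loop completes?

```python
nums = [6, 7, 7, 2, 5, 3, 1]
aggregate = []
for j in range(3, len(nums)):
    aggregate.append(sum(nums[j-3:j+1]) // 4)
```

Number of 4-element averages
`aggregate` takes the values: [] → [5] → [5, 5] → [5, 5, 4] → [5, 5, 4, 2]
So `len(aggregate)` = 4

Answer: 4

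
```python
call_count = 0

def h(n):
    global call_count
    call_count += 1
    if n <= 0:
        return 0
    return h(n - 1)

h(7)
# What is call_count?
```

Linear recursion stepping by 1: 8 calls from n=7 down to ≤0.

Answer: 8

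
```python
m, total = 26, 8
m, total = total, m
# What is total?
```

Trace:
`m, total = 26, 8` → m = 26; total = 8
`m, total = total, m` → m = 8; total = 26
So total = 26

Answer: 26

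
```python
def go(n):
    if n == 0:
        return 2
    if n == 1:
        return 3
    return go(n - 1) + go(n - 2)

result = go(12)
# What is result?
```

Build up from base cases: go(0)=2, go(1)=3, go(2)=5, go(3)=8, go(4)=13, go(5)=21, go(6)=34, ..., go(12)=610

Answer: 610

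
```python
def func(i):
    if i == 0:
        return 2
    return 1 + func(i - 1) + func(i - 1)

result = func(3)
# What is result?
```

func(i) = 1 + 2·func(i-1), func(0)=2. Closed form: (2+1)·2^3 - 1 = 23.

Answer: 23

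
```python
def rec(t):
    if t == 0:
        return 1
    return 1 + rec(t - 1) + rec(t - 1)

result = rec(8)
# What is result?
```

rec(t) = 1 + 2·rec(t-1), rec(0)=1. Closed form: (1+1)·2^8 - 1 = 511.

Answer: 511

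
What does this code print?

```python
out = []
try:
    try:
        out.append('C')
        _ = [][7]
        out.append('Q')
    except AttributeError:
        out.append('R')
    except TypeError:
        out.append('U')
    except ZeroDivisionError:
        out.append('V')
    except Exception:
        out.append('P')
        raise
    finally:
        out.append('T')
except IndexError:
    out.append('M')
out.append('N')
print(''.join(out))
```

Execution trace: 'C' (inner try body) → 'P' (inner except Exception) → 'T' (inner finally) → 'M' (outer except IndexError) → 'N' (after the try/except). Output: CPTMN

Answer: CPTMN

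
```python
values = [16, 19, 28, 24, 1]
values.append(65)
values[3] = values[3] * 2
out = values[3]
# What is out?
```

Trace:
`values = [16, 19, 28, 24, 1]` → values = [16, 19, 28, 24, 1]
`values.append(65)` → values = [16, 19, 28, 24, 1, 65]
`values[3] = values[3] * 2` → values = [16, 19, 28, 48, 1, 65]
`out = values[3]` → out = 48
So out = 48

Answer: 48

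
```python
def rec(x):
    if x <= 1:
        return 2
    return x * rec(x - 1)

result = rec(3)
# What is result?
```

rec(3) = 3 * 2 * 2 = 12

Answer: 12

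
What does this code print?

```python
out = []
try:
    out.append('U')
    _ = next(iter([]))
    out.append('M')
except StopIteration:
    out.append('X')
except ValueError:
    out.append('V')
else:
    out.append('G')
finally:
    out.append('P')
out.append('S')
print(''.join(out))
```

Execution trace: 'U' (try body) → 'X' (except StopIteration) → 'P' (finally) → 'S' (after the try/except). Output: UXPS

Answer: UXPS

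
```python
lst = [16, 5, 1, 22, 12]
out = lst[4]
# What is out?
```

Trace:
`lst = [16, 5, 1, 22, 12]` → lst = [16, 5, 1, 22, 12]
`out = lst[4]` → out = 12
So out = 12

Answer: 12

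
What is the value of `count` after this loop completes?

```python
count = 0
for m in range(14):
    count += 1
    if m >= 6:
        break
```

Loop breaks when m reaches 6, count is 7
`count` takes the values: 0 → 1 → 2 → 3 → 4 → 5 → 6 → 7

Answer: 7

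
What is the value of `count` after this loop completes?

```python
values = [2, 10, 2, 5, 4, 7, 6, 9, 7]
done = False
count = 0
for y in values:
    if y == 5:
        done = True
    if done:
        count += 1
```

Count elements after first 5 in [2, 10, 2, 5, 4, 7, 6, 9, 7]
`count` takes the values: 0 → 1 → 2 → 3 → 4 → 5 → 6

Answer: 6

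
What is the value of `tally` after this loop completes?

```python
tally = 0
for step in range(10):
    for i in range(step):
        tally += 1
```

Triangle number: 0+1+2+...+9
`tally` takes the values: 0 → 1 → 2 → 3 → 4 → 5 → 6 → 7 → 8 → 9 → 10 → 11 → 12 → 13 → 14 → 15 → 16 → 17 → 18 → 19 → 20 → 21 → 22 → 23 → 24 → 25 → 26 → 27 → 28 → 29 → … → 41 → 42 → 43 → 44 → 45

Answer: 45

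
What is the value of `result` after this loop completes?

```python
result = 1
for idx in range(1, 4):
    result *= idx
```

3! = 6
`result` takes the values: 1 → 2 → 6

Answer: 6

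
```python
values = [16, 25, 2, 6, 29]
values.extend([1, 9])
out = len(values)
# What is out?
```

Trace:
`values = [16, 25, 2, 6, 29]` → values = [16, 25, 2, 6, 29]
`values.extend([1, 9])` → values = [16, 25, 2, 6, 29, 1, 9]
`out = len(values)` → out = 7
So out = 7

Answer: 7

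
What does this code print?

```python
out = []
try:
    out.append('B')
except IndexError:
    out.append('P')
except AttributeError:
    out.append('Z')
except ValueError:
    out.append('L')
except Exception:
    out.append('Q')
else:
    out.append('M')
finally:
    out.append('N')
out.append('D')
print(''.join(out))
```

Execution trace: 'B' (try body, no exception) → 'M' (else) → 'N' (finally) → 'D' (after the try/except). Output: BMND

Answer: BMND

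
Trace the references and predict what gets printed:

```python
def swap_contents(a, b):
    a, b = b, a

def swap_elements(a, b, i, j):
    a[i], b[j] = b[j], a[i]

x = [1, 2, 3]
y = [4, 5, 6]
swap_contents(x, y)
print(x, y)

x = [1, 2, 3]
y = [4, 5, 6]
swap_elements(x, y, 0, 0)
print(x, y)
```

Key concept: parameter rebinding vs mutation.
Step by step:
`x = [1, 2, 3]` → x = [1, 2, 3]
`y = [4, 5, 6]` → y = [4, 5, 6]
`swap_contents(x, y)` → no visible change to tracked variables
`print(x, y)` → prints [1, 2, 3] [4, 5, 6]
`x = [1, 2, 3]` → x = [1, 2, 3]
`y = [4, 5, 6]` → y = [4, 5, 6]
`swap_elements(x, y, 0, 0)` → x = [4, 2, 3]; y = [1, 5, 6]
`print(x, y)` → prints [4, 2, 3] [1, 5, 6]

Answer:
[1, 2, 3] [4, 5, 6]
[4, 2, 3] [1, 5, 6]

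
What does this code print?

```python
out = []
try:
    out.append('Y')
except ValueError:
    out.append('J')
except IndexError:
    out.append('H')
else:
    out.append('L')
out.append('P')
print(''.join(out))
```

Execution trace: 'Y' (try body, no exception) → 'L' (else) → 'P' (after the try/except). Output: YLP

Answer: YLP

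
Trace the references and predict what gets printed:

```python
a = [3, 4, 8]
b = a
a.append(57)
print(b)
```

Key concept: basic list aliasing.
Step by step:
`a = [3, 4, 8]` → a = [3, 4, 8]
`b = a` → b = [3, 4, 8] (same object as a)
`a.append(57)` → a = [3, 4, 8, 57] (same object as b); b = [3, 4, 8, 57] (same object as a)
`print(b)` → prints [3, 4, 8, 57]

Answer: [3, 4, 8, 57]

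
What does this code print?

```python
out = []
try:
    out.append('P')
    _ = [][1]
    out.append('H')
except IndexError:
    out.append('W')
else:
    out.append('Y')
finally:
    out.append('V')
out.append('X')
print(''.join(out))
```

Execution trace: 'P' (try body) → 'W' (except IndexError) → 'V' (finally) → 'X' (after the try/except). Output: PWVX

Answer: PWVX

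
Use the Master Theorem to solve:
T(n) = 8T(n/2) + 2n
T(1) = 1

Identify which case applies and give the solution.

a=8, b=2, f(n)=2n. log_2(8) = 3. Since c=1 < 3, Case 1 applies: T(n) = Θ(n^log_b(a)) = O(n^3).

Answer: O(n^3) - Case 1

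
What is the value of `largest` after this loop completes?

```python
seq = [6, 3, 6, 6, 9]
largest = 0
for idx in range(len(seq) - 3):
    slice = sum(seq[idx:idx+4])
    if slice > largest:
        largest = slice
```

Max sum of 4-element window in [6, 3, 6, 6, 9]
`largest` takes the values: 0 → 21 → 24

Answer: 24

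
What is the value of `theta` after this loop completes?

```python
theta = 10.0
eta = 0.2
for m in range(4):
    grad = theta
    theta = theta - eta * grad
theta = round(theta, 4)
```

Gradient descent: w = 10.0 * (1 - 0.2)^4
`theta` takes the values: 10.0 → 8.0 → 6.4 → 5.12 → 4.096

Answer: 4.096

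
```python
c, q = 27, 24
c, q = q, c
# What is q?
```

Trace:
`c, q = 27, 24` → c = 27; q = 24
`c, q = q, c` → c = 24; q = 27
So q = 27

Answer: 27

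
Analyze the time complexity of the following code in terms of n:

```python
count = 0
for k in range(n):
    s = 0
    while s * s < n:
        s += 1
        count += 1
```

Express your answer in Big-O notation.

Each loop level contributes: n × √n. Multiplying the contributions gives O(n√n).

Answer: O(n√n)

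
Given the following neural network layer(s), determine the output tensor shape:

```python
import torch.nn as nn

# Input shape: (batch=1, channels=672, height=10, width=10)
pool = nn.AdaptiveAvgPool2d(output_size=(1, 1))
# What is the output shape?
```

Input: (1, 672, 10, 10) -> Output: (1, 672, 1, 1)

Answer: (1, 672, 1, 1)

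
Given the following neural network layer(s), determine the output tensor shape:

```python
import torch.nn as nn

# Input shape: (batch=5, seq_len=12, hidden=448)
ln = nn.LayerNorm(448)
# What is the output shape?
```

Input: (5, 12, 448) -> Output: (5, 12, 448)

Answer: (5, 12, 448)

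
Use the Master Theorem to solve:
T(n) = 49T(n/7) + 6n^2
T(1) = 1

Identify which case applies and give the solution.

a=49, b=7, f(n)=6n^2. log_7(49) = 2. Since c=2 = 2, Case 2 applies: T(n) = Θ(n^log_b(a) · log n) = O(n^2 log n).

Answer: O(n^2 log n) - Case 2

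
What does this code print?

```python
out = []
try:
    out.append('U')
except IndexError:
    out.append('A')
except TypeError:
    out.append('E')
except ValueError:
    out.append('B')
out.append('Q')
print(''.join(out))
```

Execution trace: 'U' (try body, no exception) → 'Q' (after the try/except). Output: UQ

Answer: UQ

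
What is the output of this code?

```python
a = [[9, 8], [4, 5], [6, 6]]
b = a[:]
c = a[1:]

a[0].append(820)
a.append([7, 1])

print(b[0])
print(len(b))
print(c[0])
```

Key concept: slice with nested mutation.
Step by step:
`a = [[9, 8], [4, 5], [6, 6]]` → a = [[9, 8], [4, 5], [6, 6]]
`b = a[:]` → b = [[9, 8], [4, 5], [6, 6]]
`c = a[1:]` → c = [[4, 5], [6, 6]]
`a[0].append(820)` → a = [[9, 8, 820], [4, 5], [6, 6]]; b = [[9, 8, 820], [4, 5], [6, 6]]
`a.append([7, 1])` → a = [[9, 8, 820], [4, 5], [6, 6], [7, 1]]
`print(b[0])` → prints [9, 8, 820]
`print(len(b))` → prints 3
`print(c[0])` → prints [4, 5]

Answer:
[9, 8, 820]
3
[4, 5]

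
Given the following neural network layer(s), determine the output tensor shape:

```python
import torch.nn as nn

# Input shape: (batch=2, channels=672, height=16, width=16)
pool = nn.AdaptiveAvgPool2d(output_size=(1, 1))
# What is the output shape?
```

Input: (2, 672, 16, 16) -> Output: (2, 672, 1, 1)

Answer: (2, 672, 1, 1)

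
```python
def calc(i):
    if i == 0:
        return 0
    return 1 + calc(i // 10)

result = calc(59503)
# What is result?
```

Count of digits of 59503: 5

Answer: 5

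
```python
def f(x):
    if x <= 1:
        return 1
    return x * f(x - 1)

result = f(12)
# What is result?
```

f(12) = 12 * 11 * 10 * 9 * 8 * 7 * 6 * 5 * 4 * 3 * 2 * 1 = 479001600

Answer: 479001600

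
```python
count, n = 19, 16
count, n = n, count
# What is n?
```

Trace:
`count, n = 19, 16` → count = 19; n = 16
`count, n = n, count` → count = 16; n = 19
So n = 19

Answer: 19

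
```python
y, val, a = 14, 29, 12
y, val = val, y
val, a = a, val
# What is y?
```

Trace:
`y, val, a = 14, 29, 12` → y = 14; val = 29; a = 12
`y, val = val, y` → y = 29; val = 14
`val, a = a, val` → val = 12; a = 14
So y = 29

Answer: 29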